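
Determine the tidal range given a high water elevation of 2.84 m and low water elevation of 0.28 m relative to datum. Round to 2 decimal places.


Tidal range = High water - Low water
Tidal range = 2.84 - (0.28)
Tidal range = 2.56 m

2.56


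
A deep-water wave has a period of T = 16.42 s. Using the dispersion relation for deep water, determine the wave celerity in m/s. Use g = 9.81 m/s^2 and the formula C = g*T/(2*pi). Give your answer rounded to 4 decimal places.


We use the deep-water celerity formula:
C = g * T / (2 * pi)
C = 9.81 * 16.42 / (2 * 3.14159...)
C = 161.080200 / 6.283185
C = 25.6367 m/s

25.6367


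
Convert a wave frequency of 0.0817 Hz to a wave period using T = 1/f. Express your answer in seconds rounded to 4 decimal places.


T = 1 / f
T = 1 / 0.0817
T = 12.2399 s

12.2399


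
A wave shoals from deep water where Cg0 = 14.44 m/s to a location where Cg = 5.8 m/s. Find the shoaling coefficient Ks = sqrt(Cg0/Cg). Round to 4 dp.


Ks = sqrt(Cg0 / Cg)
Ks = sqrt(14.44 / 5.8)
Ks = sqrt(2.4897)
Ks = 1.5779

1.5779


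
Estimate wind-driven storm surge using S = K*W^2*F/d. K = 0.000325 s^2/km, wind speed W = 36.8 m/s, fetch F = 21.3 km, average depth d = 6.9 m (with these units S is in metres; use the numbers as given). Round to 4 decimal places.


S = K * W^2 * F / d
W^2 = 36.8^2 = 1354.24
S = 0.000325 * 1354.24 * 21.3 / 6.9
Numerator = 0.000325 * 1354.24 * 21.3 = 9.374726
S = 9.374726 / 6.9 = 1.3587 m

1.3587


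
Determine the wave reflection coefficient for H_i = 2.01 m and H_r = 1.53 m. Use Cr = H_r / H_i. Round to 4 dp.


Cr = H_r / H_i
Cr = 1.53 / 2.01
Cr = 0.7612

0.7612


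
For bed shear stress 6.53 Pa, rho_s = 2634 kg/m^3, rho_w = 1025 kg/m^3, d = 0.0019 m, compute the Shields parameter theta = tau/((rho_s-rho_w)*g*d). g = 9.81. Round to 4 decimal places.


theta = tau / ((rho_s - rho_w) * g * d)
rho_s - rho_w = 2634 - 1025 = 1609
Denominator = 1609 * 9.81 * 0.0019 = 29.990151
theta = 6.53 / 29.990151
theta = 0.2177

0.2177


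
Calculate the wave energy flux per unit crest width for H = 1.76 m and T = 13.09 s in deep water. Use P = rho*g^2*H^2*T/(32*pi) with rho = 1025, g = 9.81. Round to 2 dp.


P = rho * g^2 * H^2 * T / (32 * pi)
P = 1025 * 9.81^2 * 1.76^2 * 13.09 / (32 * pi)
P = 1025 * 96.2361 * 3.0976 * 13.09 / 100.53096
P = 39785.70 W/m

39785.70


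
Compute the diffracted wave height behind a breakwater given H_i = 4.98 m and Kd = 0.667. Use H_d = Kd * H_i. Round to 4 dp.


H_d = Kd * H_i
H_d = 0.667 * 4.98
H_d = 3.3217 m

3.3217


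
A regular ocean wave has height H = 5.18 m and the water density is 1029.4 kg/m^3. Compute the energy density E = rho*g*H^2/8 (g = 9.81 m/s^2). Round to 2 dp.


E = (1/8) * rho * g * H^2
E = (1/8) * 1029.4 * 9.81 * 5.18^2
E = 0.125 * 1029.4 * 9.81 * 26.8324
E = 33870.59 J/m^2

33870.59


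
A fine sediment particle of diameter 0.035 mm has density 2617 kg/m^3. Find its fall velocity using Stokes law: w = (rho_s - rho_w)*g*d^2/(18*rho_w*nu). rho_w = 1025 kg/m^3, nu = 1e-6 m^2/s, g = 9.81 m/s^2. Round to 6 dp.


w = (rho_s - rho_w) * g * d^2 / (18 * rho_w * nu)
d = 0.035 mm = 0.000035 m
rho_s - rho_w = 2617 - 1025 = 1592
Numerator = 1592 * 9.81 * (0.000035)^2 = 0.000019131462
Denominator = 18 * 1025 * 1e-6 = 0.018450
w = 0.001037 m/s

0.001037


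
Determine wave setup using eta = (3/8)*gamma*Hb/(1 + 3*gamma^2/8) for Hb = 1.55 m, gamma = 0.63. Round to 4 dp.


eta = (3/8) * gamma * Hb / (1 + 3*gamma^2/8)
Numerator = (3/8) * 0.63 * 1.55 = 0.366188
Denominator = 1 + 3*0.63^2/8 = 1 + 0.148838 = 1.148838
eta = 0.366188 / 1.148838
eta = 0.3187 m

0.3187


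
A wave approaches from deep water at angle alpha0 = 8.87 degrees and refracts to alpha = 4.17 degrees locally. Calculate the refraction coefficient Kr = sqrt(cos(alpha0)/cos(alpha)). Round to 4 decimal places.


Kr = sqrt(cos(alpha0) / cos(alpha))
cos(8.87) = 0.988041
cos(4.17) = 0.997353
Kr = sqrt(0.988041 / 0.997353)
Kr = sqrt(0.990663)
Kr = 0.9953

0.9953


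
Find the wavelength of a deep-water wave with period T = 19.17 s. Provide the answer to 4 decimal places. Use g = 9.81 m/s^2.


L0 = g * T^2 / (2 * pi)
L0 = 9.81 * 19.17^2 / (2 * pi)
L0 = 9.81 * 367.4889 / 6.28319
L0 = 3605.0661 / 6.28319
L0 = 573.7641 m

573.7641


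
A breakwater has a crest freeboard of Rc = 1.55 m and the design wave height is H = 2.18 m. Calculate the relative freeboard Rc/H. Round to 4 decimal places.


Relative freeboard = Rc / H
= 1.55 / 2.18
= 0.7110

0.7110


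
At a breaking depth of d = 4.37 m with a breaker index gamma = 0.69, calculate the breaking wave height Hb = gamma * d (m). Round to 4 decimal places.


Hb = gamma * d
Hb = 0.69 * 4.37
Hb = 3.0153 m

3.0153


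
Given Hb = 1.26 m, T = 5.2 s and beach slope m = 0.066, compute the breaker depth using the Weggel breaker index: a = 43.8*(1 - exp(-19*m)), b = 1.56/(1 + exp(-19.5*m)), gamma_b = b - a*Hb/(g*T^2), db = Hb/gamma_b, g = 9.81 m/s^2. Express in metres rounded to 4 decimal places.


a = 43.8 * (1 - exp(-19 * m))
exp(-19 * 0.066) = exp(-1.2540) = 0.285361
a = 43.8 * (1 - 0.285361) = 31.301185
b = 1.56 / (1 + exp(-19.5 * m))
exp(-19.5 * 0.066) = exp(-1.2870) = 0.276098
b = 1.56 / (1 + 0.276098) = 1.222477
Hb / (g * T^2) = 1.26 / (9.81 * 5.2^2) = 1.26 / 265.2624 = 0.00475001
gamma_b = b - a * Hb/(g*T^2) = 1.222477 - 31.301185 * 0.00475001 = 1.073796
db = Hb / gamma_b = 1.26 / 1.073796
db = 1.1734 m

1.1734


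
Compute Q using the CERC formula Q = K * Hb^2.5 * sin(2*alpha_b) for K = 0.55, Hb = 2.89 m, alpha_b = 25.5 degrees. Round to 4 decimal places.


Q = K * Hb^2.5 * sin(2 * alpha_b)
Hb^2.5 = 2.89^2.5 = 14.198570
sin(2 * 25.5) = sin(51.0) = 0.777146
Q = 0.55 * 14.198570 * 0.777146
Q = 6.0689 m^3/s

6.0689


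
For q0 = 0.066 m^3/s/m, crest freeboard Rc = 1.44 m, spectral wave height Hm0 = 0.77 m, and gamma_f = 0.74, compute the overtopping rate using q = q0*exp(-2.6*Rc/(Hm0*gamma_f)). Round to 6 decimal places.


q = q0 * exp(-2.6 * Rc / (Hm0 * gamma_f))
Exponent = -2.6 * 1.44 / (0.77 * 0.74)
= -2.6 * 1.44 / 0.5698
= -6.570727
exp(-6.570727) = 0.001401
q = 0.066 * 0.001401
q = 0.000092 m^3/s/m

0.000092


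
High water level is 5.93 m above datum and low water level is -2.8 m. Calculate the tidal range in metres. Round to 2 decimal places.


Tidal range = High water - Low water
Tidal range = 5.93 - (-2.8)
Tidal range = 8.73 m

8.73


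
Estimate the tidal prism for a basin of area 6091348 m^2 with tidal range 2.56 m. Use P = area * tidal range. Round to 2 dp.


Tidal prism = Area * Tidal range
P = 6091348 * 2.56
P = 15593850.88 m^3

15593850.88


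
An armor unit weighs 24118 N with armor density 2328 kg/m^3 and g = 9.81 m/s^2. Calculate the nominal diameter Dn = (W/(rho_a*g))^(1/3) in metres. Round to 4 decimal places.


V = W / (rho_a * g)
V = 24118 / (2328 * 9.81)
V = 24118 / 22837.68
V = 1.056062 m^3
Dn = V^(1/3) = 1.056062^(1/3)
Dn = 1.0183 m

1.0183


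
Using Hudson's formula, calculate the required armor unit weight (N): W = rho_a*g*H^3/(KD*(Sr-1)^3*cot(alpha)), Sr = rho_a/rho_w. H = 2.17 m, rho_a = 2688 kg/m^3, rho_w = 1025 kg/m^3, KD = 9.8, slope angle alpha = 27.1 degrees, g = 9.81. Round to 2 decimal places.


Sr = rho_a / rho_w = 2688 / 1025 = 2.622439
(Sr - 1) = 1.622439
(Sr - 1)^3 = 4.270760
cot(27.1) = 1 / tan(27.1) = 1 / 0.511726 = 1.954171
Numerator = 2688 * 9.81 * 2.17^3 = 269449.5566
Denominator = 9.8 * 4.270760 * 1.954171 = 81.788806
W = 269449.5566 / 81.788806
W = 3294.46 N

3294.46


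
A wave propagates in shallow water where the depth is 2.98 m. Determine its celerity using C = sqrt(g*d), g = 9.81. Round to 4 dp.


Using the shallow-water approximation:
C = sqrt(g * d) = sqrt(9.81 * 2.98)
C = sqrt(29.2338)
C = 5.4068 m/s

5.4068


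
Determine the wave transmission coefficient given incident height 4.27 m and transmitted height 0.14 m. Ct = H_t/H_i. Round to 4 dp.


Ct = H_t / H_i
Ct = 0.14 / 4.27
Ct = 0.0328

0.0328


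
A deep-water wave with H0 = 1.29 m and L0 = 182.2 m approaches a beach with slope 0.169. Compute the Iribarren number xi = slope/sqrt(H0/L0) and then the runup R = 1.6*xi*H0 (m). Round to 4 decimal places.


xi = slope / sqrt(H0/L0)
H0/L0 = 1.29/182.2 = 0.007080
sqrt(0.007080) = 0.084144
xi = 0.169 / 0.084144 = 2.008473
R = 1.6 * xi * H0 = 1.6 * 2.008473 * 1.29
R = 4.1455 m

4.1455


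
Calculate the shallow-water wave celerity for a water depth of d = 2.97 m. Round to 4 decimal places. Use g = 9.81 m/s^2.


Using the shallow-water approximation:
C = sqrt(g * d) = sqrt(9.81 * 2.97)
C = sqrt(29.1357)
C = 5.3977 m/s

5.3977


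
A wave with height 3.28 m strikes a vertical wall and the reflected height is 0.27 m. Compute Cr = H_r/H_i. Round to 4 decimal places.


Cr = H_r / H_i
Cr = 0.27 / 3.28
Cr = 0.0823

0.0823


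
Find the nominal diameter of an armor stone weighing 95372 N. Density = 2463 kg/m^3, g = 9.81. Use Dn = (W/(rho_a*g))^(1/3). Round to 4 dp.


V = W / (rho_a * g)
V = 95372 / (2463 * 9.81)
V = 95372 / 24162.03
V = 3.947185 m^3
Dn = V^(1/3) = 3.947185^(1/3)
Dn = 1.5804 m

1.5804


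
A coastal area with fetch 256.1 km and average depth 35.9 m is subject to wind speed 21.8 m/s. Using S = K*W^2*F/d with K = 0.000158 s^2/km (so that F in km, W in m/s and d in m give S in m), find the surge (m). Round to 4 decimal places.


S = K * W^2 * F / d
W^2 = 21.8^2 = 475.24
S = 0.000158 * 475.24 * 256.1 / 35.9
Numerator = 0.000158 * 475.24 * 256.1 = 19.230016
S = 19.230016 / 35.9 = 0.5357 m

0.5357


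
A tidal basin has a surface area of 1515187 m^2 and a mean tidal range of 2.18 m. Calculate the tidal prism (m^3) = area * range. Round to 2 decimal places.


Tidal prism = Area * Tidal range
P = 1515187 * 2.18
P = 3303107.66 m^3

3303107.66


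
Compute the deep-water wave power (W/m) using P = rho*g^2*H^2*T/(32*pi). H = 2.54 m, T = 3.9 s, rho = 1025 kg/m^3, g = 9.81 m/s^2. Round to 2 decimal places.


P = rho * g^2 * H^2 * T / (32 * pi)
P = 1025 * 9.81^2 * 2.54^2 * 3.9 / (32 * pi)
P = 1025 * 96.2361 * 6.4516 * 3.9 / 100.53096
P = 24688.46 W/m

24688.46


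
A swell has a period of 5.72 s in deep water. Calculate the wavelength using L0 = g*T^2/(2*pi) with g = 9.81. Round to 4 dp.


L0 = g * T^2 / (2 * pi)
L0 = 9.81 * 5.72^2 / (2 * pi)
L0 = 9.81 * 32.7184 / 6.28319
L0 = 320.9675 / 6.28319
L0 = 51.0836 m

51.0836


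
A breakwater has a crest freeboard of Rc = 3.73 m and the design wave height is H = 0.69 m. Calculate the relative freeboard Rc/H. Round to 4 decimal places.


Relative freeboard = Rc / H
= 3.73 / 0.69
= 5.4058

5.4058


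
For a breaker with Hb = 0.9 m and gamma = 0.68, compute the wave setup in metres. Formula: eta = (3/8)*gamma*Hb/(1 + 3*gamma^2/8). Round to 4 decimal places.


eta = (3/8) * gamma * Hb / (1 + 3*gamma^2/8)
Numerator = (3/8) * 0.68 * 0.9 = 0.229500
Denominator = 1 + 3*0.68^2/8 = 1 + 0.173400 = 1.173400
eta = 0.229500 / 1.173400
eta = 0.1956 m

0.1956


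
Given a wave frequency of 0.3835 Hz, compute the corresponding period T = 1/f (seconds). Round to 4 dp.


T = 1 / f
T = 1 / 0.3835
T = 2.6076 s

2.6076


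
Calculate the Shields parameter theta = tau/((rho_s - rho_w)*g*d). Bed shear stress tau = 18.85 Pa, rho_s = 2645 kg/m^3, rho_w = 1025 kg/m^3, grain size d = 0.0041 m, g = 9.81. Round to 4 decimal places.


theta = tau / ((rho_s - rho_w) * g * d)
rho_s - rho_w = 2645 - 1025 = 1620
Denominator = 1620 * 9.81 * 0.0041 = 65.158020
theta = 18.85 / 65.158020
theta = 0.2893

0.2893


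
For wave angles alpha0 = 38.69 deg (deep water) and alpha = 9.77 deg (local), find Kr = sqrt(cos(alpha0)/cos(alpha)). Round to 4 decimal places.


Kr = sqrt(cos(alpha0) / cos(alpha))
cos(38.69) = 0.780540
cos(9.77) = 0.985497
Kr = sqrt(0.780540 / 0.985497)
Kr = sqrt(0.792026)
Kr = 0.8900

0.8900


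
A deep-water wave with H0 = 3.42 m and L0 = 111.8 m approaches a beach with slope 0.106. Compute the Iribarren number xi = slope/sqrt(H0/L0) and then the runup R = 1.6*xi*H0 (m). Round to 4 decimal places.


xi = slope / sqrt(H0/L0)
H0/L0 = 3.42/111.8 = 0.030590
sqrt(0.030590) = 0.174901
xi = 0.106 / 0.174901 = 0.606057
R = 1.6 * xi * H0 = 1.6 * 0.606057 * 3.42
R = 3.3163 m

3.3163


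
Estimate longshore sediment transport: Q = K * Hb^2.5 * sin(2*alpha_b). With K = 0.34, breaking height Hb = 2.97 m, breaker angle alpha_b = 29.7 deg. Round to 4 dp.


Q = K * Hb^2.5 * sin(2 * alpha_b)
Hb^2.5 = 2.97^2.5 = 15.201664
sin(2 * 29.7) = sin(59.4) = 0.860742
Q = 0.34 * 15.201664 * 0.860742
Q = 4.4488 m^3/s

4.4488


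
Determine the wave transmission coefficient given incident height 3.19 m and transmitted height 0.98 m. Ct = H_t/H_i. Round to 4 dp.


Ct = H_t / H_i
Ct = 0.98 / 3.19
Ct = 0.3072

0.3072


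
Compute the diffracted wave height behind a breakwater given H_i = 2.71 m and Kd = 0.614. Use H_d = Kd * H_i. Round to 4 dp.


H_d = Kd * H_i
H_d = 0.614 * 2.71
H_d = 1.6639 m

1.6639


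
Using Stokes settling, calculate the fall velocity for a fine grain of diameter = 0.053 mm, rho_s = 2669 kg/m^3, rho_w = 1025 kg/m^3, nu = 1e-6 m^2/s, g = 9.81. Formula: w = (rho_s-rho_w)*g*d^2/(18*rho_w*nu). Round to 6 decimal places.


w = (rho_s - rho_w) * g * d^2 / (18 * rho_w * nu)
d = 0.053 mm = 0.000053 m
rho_s - rho_w = 2669 - 1025 = 1644
Numerator = 1644 * 9.81 * (0.000053)^2 = 0.000045302541
Denominator = 18 * 1025 * 1e-6 = 0.018450
w = 0.002455 m/s

0.002455


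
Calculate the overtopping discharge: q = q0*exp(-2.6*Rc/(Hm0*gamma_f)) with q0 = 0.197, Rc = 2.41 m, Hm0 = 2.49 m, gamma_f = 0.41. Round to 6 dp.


q = q0 * exp(-2.6 * Rc / (Hm0 * gamma_f))
Exponent = -2.6 * 2.41 / (2.49 * 0.41)
= -2.6 * 2.41 / 1.0209
= -6.137722
exp(-6.137722) = 0.002160
q = 0.197 * 0.002160
q = 0.000425 m^3/s/m

0.000425


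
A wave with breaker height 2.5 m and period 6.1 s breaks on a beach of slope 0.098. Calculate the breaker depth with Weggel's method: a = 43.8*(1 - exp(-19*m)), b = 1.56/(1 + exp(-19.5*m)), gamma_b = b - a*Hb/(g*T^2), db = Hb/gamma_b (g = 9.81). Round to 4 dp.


a = 43.8 * (1 - exp(-19 * m))
exp(-19 * 0.098) = exp(-1.8620) = 0.155362
a = 43.8 * (1 - 0.155362) = 36.995162
b = 1.56 / (1 + exp(-19.5 * m))
exp(-19.5 * 0.098) = exp(-1.9110) = 0.147932
b = 1.56 / (1 + 0.147932) = 1.358965
Hb / (g * T^2) = 2.5 / (9.81 * 6.1^2) = 2.5 / 365.0301 = 0.00684875
gamma_b = b - a * Hb/(g*T^2) = 1.358965 - 36.995162 * 0.00684875 = 1.105594
db = Hb / gamma_b = 2.5 / 1.105594
db = 2.2612 m

2.2612


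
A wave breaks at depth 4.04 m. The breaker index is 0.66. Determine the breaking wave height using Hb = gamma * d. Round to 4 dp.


Hb = gamma * d
Hb = 0.66 * 4.04
Hb = 2.6664 m

2.6664


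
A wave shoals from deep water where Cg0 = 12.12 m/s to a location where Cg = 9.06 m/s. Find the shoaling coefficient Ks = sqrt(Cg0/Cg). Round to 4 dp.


Ks = sqrt(Cg0 / Cg)
Ks = sqrt(12.12 / 9.06)
Ks = sqrt(1.3377)
Ks = 1.1566

1.1566


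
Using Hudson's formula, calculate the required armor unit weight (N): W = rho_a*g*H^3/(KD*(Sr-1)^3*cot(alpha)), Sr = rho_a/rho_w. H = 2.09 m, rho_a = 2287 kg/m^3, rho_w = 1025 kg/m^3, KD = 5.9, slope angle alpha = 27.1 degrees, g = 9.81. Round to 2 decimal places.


Sr = rho_a / rho_w = 2287 / 1025 = 2.231220
(Sr - 1) = 1.231220
(Sr - 1)^3 = 1.866407
cot(27.1) = 1 / tan(27.1) = 1 / 0.511726 = 1.954171
Numerator = 2287 * 9.81 * 2.09^3 = 204820.7869
Denominator = 5.9 * 1.866407 * 1.954171 = 21.518952
W = 204820.7869 / 21.518952
W = 9518.16 N

9518.16


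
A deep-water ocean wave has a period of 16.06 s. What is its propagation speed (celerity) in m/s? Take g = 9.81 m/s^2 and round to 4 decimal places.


We use the deep-water celerity formula:
C = g * T / (2 * pi)
C = 9.81 * 16.06 / (2 * 3.14159...)
C = 157.548600 / 6.283185
C = 25.0746 m/s

25.0746


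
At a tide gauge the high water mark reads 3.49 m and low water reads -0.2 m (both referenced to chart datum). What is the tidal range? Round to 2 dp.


Tidal range = High water - Low water
Tidal range = 3.49 - (-0.2)
Tidal range = 3.69 m

3.69


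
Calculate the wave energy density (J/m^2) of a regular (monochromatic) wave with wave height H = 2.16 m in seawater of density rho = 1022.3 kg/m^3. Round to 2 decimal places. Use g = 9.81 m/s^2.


E = (1/8) * rho * g * H^2
E = (1/8) * 1022.3 * 9.81 * 2.16^2
E = 0.125 * 1022.3 * 9.81 * 4.6656
E = 5848.77 J/m^2

5848.77


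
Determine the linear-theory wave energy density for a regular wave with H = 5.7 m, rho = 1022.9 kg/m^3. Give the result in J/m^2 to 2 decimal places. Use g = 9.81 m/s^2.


E = (1/8) * rho * g * H^2
E = (1/8) * 1022.9 * 9.81 * 5.7^2
E = 0.125 * 1022.9 * 9.81 * 32.4900
E = 40753.22 J/m^2

40753.22


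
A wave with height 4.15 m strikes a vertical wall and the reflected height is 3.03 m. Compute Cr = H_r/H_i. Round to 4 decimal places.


Cr = H_r / H_i
Cr = 3.03 / 4.15
Cr = 0.7301

0.7301


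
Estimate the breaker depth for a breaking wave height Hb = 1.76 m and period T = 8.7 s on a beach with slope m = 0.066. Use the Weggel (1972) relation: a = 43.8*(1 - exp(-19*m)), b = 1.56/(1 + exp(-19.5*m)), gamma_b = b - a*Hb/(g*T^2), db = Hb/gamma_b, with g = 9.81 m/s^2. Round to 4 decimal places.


a = 43.8 * (1 - exp(-19 * m))
exp(-19 * 0.066) = exp(-1.2540) = 0.285361
a = 43.8 * (1 - 0.285361) = 31.301185
b = 1.56 / (1 + exp(-19.5 * m))
exp(-19.5 * 0.066) = exp(-1.2870) = 0.276098
b = 1.56 / (1 + 0.276098) = 1.222477
Hb / (g * T^2) = 1.76 / (9.81 * 8.7^2) = 1.76 / 742.5189 = 0.00237031
gamma_b = b - a * Hb/(g*T^2) = 1.222477 - 31.301185 * 0.00237031 = 1.148283
db = Hb / gamma_b = 1.76 / 1.148283
db = 1.5327 m

1.5327


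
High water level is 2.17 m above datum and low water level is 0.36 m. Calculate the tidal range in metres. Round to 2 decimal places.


Tidal range = High water - Low water
Tidal range = 2.17 - (0.36)
Tidal range = 1.81 m

1.81


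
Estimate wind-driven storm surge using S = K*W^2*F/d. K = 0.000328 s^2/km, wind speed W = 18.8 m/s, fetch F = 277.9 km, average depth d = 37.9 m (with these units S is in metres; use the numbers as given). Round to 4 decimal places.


S = K * W^2 * F / d
W^2 = 18.8^2 = 353.44
S = 0.000328 * 353.44 * 277.9 / 37.9
Numerator = 0.000328 * 353.44 * 277.9 = 32.216480
S = 32.216480 / 37.9 = 0.8500 m

0.8500


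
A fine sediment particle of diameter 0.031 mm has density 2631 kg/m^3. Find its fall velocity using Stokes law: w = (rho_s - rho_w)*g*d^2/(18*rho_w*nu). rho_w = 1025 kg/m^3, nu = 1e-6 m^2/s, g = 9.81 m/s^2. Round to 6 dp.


w = (rho_s - rho_w) * g * d^2 / (18 * rho_w * nu)
d = 0.031 mm = 0.000031 m
rho_s - rho_w = 2631 - 1025 = 1606
Numerator = 1606 * 9.81 * (0.000031)^2 = 0.000015140420
Denominator = 18 * 1025 * 1e-6 = 0.018450
w = 0.000821 m/s

0.000821


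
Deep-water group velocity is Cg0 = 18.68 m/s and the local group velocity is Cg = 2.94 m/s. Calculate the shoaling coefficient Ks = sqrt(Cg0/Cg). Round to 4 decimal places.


Ks = sqrt(Cg0 / Cg)
Ks = sqrt(18.68 / 2.94)
Ks = sqrt(6.3537)
Ks = 2.5207

2.5207


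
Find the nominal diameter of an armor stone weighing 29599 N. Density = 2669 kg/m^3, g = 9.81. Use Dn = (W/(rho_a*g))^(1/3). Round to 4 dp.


V = W / (rho_a * g)
V = 29599 / (2669 * 9.81)
V = 29599 / 26182.89
V = 1.130471 m^3
Dn = V^(1/3) = 1.130471^(1/3)
Dn = 1.0417 m

1.0417


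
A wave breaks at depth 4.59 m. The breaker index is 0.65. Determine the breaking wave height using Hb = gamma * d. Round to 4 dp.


Hb = gamma * d
Hb = 0.65 * 4.59
Hb = 2.9835 m

2.9835


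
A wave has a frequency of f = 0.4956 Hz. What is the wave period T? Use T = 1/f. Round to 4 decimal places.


T = 1 / f
T = 1 / 0.4956
T = 2.0178 s

2.0178


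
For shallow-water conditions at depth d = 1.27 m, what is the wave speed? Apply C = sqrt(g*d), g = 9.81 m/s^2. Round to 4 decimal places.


Using the shallow-water approximation:
C = sqrt(g * d) = sqrt(9.81 * 1.27)
C = sqrt(12.4587)
C = 3.5297 m/s

3.5297


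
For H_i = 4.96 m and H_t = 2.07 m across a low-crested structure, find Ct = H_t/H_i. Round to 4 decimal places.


Ct = H_t / H_i
Ct = 2.07 / 4.96
Ct = 0.4173

0.4173


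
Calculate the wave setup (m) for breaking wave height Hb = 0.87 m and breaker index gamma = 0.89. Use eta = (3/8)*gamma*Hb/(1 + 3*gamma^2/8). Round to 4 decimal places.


eta = (3/8) * gamma * Hb / (1 + 3*gamma^2/8)
Numerator = (3/8) * 0.89 * 0.87 = 0.290362
Denominator = 1 + 3*0.89^2/8 = 1 + 0.297038 = 1.297038
eta = 0.290362 / 1.297038
eta = 0.2239 m

0.2239


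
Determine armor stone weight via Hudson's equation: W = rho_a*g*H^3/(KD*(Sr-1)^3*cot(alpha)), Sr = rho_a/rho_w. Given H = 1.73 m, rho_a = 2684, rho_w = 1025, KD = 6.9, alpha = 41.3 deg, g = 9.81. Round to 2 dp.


Sr = rho_a / rho_w = 2684 / 1025 = 2.618537
(Sr - 1) = 1.618537
(Sr - 1)^3 = 4.240017
cot(41.3) = 1 / tan(41.3) = 1 / 0.878521 = 1.138276
Numerator = 2684 * 9.81 * 1.73^3 = 136329.4957
Denominator = 6.9 * 4.240017 * 1.138276 = 33.301537
W = 136329.4957 / 33.301537
W = 4093.79 N

4093.79


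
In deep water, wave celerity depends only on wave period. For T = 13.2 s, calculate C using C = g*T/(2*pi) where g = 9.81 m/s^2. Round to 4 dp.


We use the deep-water celerity formula:
C = g * T / (2 * pi)
C = 9.81 * 13.2 / (2 * 3.14159...)
C = 129.492000 / 6.283185
C = 20.6093 m/s

20.6093


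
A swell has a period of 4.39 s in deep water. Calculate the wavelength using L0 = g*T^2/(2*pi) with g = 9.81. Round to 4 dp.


L0 = g * T^2 / (2 * pi)
L0 = 9.81 * 4.39^2 / (2 * pi)
L0 = 9.81 * 19.2721 / 6.28319
L0 = 189.0593 / 6.28319
L0 = 30.0897 m

30.0897


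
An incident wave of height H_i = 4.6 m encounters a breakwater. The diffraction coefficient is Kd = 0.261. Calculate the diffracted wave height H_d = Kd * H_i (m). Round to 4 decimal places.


H_d = Kd * H_i
H_d = 0.261 * 4.6
H_d = 1.2006 m

1.2006


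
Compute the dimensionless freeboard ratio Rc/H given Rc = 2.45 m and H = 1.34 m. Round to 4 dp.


Relative freeboard = Rc / H
= 2.45 / 1.34
= 1.8284

1.8284


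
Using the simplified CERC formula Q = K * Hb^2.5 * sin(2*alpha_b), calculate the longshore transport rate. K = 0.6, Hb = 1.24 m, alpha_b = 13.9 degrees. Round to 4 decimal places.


Q = K * Hb^2.5 * sin(2 * alpha_b)
Hb^2.5 = 1.24^2.5 = 1.712199
sin(2 * 13.9) = sin(27.8) = 0.466387
Q = 0.6 * 1.712199 * 0.466387
Q = 0.4791 m^3/s

0.4791


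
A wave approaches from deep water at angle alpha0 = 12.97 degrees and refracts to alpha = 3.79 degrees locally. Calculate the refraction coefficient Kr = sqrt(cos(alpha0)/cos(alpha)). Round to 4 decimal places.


Kr = sqrt(cos(alpha0) / cos(alpha))
cos(12.97) = 0.974488
cos(3.79) = 0.997813
Kr = sqrt(0.974488 / 0.997813)
Kr = sqrt(0.976624)
Kr = 0.9882

0.9882


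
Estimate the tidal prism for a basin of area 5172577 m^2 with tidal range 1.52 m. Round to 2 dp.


Tidal prism = Area * Tidal range
P = 5172577 * 1.52
P = 7862317.04 m^3

7862317.04


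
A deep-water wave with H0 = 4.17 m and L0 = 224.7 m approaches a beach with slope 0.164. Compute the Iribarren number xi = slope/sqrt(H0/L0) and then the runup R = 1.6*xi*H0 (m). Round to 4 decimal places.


xi = slope / sqrt(H0/L0)
H0/L0 = 4.17/224.7 = 0.018558
sqrt(0.018558) = 0.136228
xi = 0.164 / 0.136228 = 1.203864
R = 1.6 * xi * H0 = 1.6 * 1.203864 * 4.17
R = 8.0322 m

8.0322


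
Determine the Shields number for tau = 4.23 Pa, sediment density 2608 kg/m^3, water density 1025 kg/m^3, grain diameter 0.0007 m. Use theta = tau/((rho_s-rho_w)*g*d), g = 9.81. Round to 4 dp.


theta = tau / ((rho_s - rho_w) * g * d)
rho_s - rho_w = 2608 - 1025 = 1583
Denominator = 1583 * 9.81 * 0.0007 = 10.870461
theta = 4.23 / 10.870461
theta = 0.3891

0.3891


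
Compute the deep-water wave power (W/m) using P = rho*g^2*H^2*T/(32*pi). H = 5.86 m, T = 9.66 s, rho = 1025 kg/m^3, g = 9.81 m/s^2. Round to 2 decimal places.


P = rho * g^2 * H^2 * T / (32 * pi)
P = 1025 * 9.81^2 * 5.86^2 * 9.66 / (32 * pi)
P = 1025 * 96.2361 * 34.3396 * 9.66 / 100.53096
P = 325487.55 W/m

325487.55


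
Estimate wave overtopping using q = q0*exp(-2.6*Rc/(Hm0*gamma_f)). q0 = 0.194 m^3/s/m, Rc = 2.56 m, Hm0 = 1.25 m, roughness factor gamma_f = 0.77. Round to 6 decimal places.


q = q0 * exp(-2.6 * Rc / (Hm0 * gamma_f))
Exponent = -2.6 * 2.56 / (1.25 * 0.77)
= -2.6 * 2.56 / 0.9625
= -6.915325
exp(-6.915325) = 0.000992
q = 0.194 * 0.000992
q = 0.000193 m^3/s/m

0.000193


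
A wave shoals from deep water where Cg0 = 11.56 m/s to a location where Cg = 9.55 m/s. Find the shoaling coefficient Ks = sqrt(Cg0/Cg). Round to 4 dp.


Ks = sqrt(Cg0 / Cg)
Ks = sqrt(11.56 / 9.55)
Ks = sqrt(1.2105)
Ks = 1.1002

1.1002


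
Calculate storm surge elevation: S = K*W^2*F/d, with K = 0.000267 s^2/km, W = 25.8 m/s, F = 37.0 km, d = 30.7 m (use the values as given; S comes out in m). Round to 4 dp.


S = K * W^2 * F / d
W^2 = 25.8^2 = 665.64
S = 0.000267 * 665.64 * 37.0 / 30.7
Numerator = 0.000267 * 665.64 * 37.0 = 6.575858
S = 6.575858 / 30.7 = 0.2142 m

0.2142


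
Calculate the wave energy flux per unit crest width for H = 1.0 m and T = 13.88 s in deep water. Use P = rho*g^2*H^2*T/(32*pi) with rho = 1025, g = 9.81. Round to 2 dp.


P = rho * g^2 * H^2 * T / (32 * pi)
P = 1025 * 9.81^2 * 1.0^2 * 13.88 / (32 * pi)
P = 1025 * 96.2361 * 1.0000 * 13.88 / 100.53096
P = 13619.20 W/m

13619.20


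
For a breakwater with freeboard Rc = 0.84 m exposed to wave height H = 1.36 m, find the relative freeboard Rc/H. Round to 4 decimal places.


Relative freeboard = Rc / H
= 0.84 / 1.36
= 0.6176

0.6176


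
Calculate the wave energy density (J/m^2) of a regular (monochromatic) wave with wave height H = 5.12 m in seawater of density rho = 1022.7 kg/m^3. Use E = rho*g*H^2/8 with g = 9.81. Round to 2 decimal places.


E = (1/8) * rho * g * H^2
E = (1/8) * 1022.7 * 9.81 * 5.12^2
E = 0.125 * 1022.7 * 9.81 * 26.2144
E = 32875.11 J/m^2

32875.11


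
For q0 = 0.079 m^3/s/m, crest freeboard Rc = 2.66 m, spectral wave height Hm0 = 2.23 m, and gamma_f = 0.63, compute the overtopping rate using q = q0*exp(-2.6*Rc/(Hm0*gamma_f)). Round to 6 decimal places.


q = q0 * exp(-2.6 * Rc / (Hm0 * gamma_f))
Exponent = -2.6 * 2.66 / (2.23 * 0.63)
= -2.6 * 2.66 / 1.4049
= -4.922770
exp(-4.922770) = 0.007279
q = 0.079 * 0.007279
q = 0.000575 m^3/s/m

0.000575


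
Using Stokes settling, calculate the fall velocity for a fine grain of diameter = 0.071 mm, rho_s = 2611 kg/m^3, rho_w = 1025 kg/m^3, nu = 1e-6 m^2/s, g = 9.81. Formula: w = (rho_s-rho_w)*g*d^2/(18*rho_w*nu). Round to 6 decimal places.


w = (rho_s - rho_w) * g * d^2 / (18 * rho_w * nu)
d = 0.071 mm = 0.000071 m
rho_s - rho_w = 2611 - 1025 = 1586
Numerator = 1586 * 9.81 * (0.000071)^2 = 0.000078431205
Denominator = 18 * 1025 * 1e-6 = 0.018450
w = 0.004251 m/s

0.004251


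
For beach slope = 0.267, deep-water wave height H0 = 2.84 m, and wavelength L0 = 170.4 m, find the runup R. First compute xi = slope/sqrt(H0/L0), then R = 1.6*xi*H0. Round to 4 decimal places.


xi = slope / sqrt(H0/L0)
H0/L0 = 2.84/170.4 = 0.016667
sqrt(0.016667) = 0.129099
xi = 0.267 / 0.129099 = 2.068173
R = 1.6 * xi * H0 = 1.6 * 2.068173 * 2.84
R = 9.3978 m

9.3978


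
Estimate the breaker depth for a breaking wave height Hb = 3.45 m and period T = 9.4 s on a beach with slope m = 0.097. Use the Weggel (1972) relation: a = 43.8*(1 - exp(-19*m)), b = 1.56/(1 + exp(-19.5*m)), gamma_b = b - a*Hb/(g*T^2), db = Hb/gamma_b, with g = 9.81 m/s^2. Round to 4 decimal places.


a = 43.8 * (1 - exp(-19 * m))
exp(-19 * 0.097) = exp(-1.8430) = 0.158342
a = 43.8 * (1 - 0.158342) = 36.864634
b = 1.56 / (1 + exp(-19.5 * m))
exp(-19.5 * 0.097) = exp(-1.8915) = 0.150845
b = 1.56 / (1 + 0.150845) = 1.355525
Hb / (g * T^2) = 3.45 / (9.81 * 9.4^2) = 3.45 / 866.8116 = 0.00398010
gamma_b = b - a * Hb/(g*T^2) = 1.355525 - 36.864634 * 0.00398010 = 1.208800
db = Hb / gamma_b = 3.45 / 1.208800
db = 2.8541 m

2.8541


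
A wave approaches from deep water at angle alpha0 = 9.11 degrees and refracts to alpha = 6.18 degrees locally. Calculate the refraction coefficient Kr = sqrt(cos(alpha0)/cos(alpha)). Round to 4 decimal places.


Kr = sqrt(cos(alpha0) / cos(alpha))
cos(9.11) = 0.987386
cos(6.18) = 0.994189
Kr = sqrt(0.987386 / 0.994189)
Kr = sqrt(0.993158)
Kr = 0.9966

0.9966


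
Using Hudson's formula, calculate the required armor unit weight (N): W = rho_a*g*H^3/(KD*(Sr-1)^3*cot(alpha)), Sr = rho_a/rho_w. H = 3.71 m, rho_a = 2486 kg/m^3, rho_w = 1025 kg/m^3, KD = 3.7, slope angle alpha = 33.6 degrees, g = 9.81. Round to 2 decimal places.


Sr = rho_a / rho_w = 2486 / 1025 = 2.425366
(Sr - 1) = 1.425366
(Sr - 1)^3 = 2.895870
cot(33.6) = 1 / tan(33.6) = 1 / 0.664398 = 1.505121
Numerator = 2486 * 9.81 * 3.71^3 = 1245351.2486
Denominator = 3.7 * 2.895870 * 1.505121 = 16.126948
W = 1245351.2486 / 16.126948
W = 77221.76 N

77221.76


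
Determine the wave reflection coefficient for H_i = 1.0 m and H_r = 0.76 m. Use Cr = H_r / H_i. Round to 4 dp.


Cr = H_r / H_i
Cr = 0.76 / 1.0
Cr = 0.7600

0.7600


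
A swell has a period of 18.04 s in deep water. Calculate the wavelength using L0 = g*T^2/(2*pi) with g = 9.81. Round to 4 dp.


L0 = g * T^2 / (2 * pi)
L0 = 9.81 * 18.04^2 / (2 * pi)
L0 = 9.81 * 325.4416 / 6.28319
L0 = 3192.5821 / 6.28319
L0 = 508.1152 m

508.1152


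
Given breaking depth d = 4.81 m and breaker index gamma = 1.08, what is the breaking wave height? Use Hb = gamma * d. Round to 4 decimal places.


Hb = gamma * d
Hb = 1.08 * 4.81
Hb = 5.1948 m

5.1948


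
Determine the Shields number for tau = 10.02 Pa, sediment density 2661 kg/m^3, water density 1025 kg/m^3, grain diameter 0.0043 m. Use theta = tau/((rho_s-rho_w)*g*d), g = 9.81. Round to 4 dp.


theta = tau / ((rho_s - rho_w) * g * d)
rho_s - rho_w = 2661 - 1025 = 1636
Denominator = 1636 * 9.81 * 0.0043 = 69.011388
theta = 10.02 / 69.011388
theta = 0.1452

0.1452


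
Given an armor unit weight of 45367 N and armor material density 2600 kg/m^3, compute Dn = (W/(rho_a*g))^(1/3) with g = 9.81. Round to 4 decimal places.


V = W / (rho_a * g)
V = 45367 / (2600 * 9.81)
V = 45367 / 25506.00
V = 1.778680 m^3
Dn = V^(1/3) = 1.778680^(1/3)
Dn = 1.2116 m

1.2116


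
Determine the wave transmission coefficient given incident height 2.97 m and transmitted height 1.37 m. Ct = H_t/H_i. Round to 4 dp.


Ct = H_t / H_i
Ct = 1.37 / 2.97
Ct = 0.4613

0.4613


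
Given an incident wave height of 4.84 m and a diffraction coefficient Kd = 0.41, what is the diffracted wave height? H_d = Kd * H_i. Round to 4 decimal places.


H_d = Kd * H_i
H_d = 0.41 * 4.84
H_d = 1.9844 m

1.9844


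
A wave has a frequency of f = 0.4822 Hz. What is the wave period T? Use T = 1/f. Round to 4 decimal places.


T = 1 / f
T = 1 / 0.4822
T = 2.0738 s

2.0738


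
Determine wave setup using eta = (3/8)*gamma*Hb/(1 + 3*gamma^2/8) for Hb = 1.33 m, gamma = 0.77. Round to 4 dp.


eta = (3/8) * gamma * Hb / (1 + 3*gamma^2/8)
Numerator = (3/8) * 0.77 * 1.33 = 0.384038
Denominator = 1 + 3*0.77^2/8 = 1 + 0.222338 = 1.222338
eta = 0.384038 / 1.222338
eta = 0.3142 m

0.3142


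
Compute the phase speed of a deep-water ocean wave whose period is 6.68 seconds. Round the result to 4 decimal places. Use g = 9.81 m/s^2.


We use the deep-water celerity formula:
C = g * T / (2 * pi)
C = 9.81 * 6.68 / (2 * 3.14159...)
C = 65.530800 / 6.283185
C = 10.4296 m/s

10.4296


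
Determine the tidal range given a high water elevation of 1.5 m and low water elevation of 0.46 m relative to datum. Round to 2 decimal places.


Tidal range = High water - Low water
Tidal range = 1.5 - (0.46)
Tidal range = 1.04 m

1.04


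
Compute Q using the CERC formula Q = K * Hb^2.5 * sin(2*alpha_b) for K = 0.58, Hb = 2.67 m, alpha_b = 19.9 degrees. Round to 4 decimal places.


Q = K * Hb^2.5 * sin(2 * alpha_b)
Hb^2.5 = 2.67^2.5 = 11.648719
sin(2 * 19.9) = sin(39.8) = 0.640110
Q = 0.58 * 11.648719 * 0.640110
Q = 4.3247 m^3/s

4.3247


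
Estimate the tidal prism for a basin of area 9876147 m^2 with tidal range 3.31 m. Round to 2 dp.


Tidal prism = Area * Tidal range
P = 9876147 * 3.31
P = 32690046.57 m^3

32690046.57


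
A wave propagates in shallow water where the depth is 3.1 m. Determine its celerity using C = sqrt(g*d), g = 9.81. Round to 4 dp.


Using the shallow-water approximation:
C = sqrt(g * d) = sqrt(9.81 * 3.1)
C = sqrt(30.4110)
C = 5.5146 m/s

5.5146


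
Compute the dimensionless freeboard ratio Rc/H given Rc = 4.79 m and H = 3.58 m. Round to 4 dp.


Relative freeboard = Rc / H
= 4.79 / 3.58
= 1.3380

1.3380


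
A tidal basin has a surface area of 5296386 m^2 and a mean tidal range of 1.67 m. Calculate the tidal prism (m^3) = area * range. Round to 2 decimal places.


Tidal prism = Area * Tidal range
P = 5296386 * 1.67
P = 8844964.62 m^3

8844964.62


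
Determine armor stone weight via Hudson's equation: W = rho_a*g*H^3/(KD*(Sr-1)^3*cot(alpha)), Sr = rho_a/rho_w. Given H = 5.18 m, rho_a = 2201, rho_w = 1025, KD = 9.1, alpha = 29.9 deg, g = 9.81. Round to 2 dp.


Sr = rho_a / rho_w = 2201 / 1025 = 2.147317
(Sr - 1) = 1.147317
(Sr - 1)^3 = 1.510255
cot(29.9) = 1 / tan(29.9) = 1 / 0.575026 = 1.739053
Numerator = 2201 * 9.81 * 5.18^3 = 3001085.2281
Denominator = 9.1 * 1.510255 * 1.739053 = 23.900372
W = 3001085.2281 / 23.900372
W = 125566.47 N

125566.47


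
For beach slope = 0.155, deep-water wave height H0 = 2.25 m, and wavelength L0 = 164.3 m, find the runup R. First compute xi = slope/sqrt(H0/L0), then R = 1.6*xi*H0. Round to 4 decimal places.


xi = slope / sqrt(H0/L0)
H0/L0 = 2.25/164.3 = 0.013694
sqrt(0.013694) = 0.117023
xi = 0.155 / 0.117023 = 1.324522
R = 1.6 * xi * H0 = 1.6 * 1.324522 * 2.25
R = 4.7683 m

4.7683


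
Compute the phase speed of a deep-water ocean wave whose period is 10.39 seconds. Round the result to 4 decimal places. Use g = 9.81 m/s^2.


We use the deep-water celerity formula:
C = g * T / (2 * pi)
C = 9.81 * 10.39 / (2 * 3.14159...)
C = 101.925900 / 6.283185
C = 16.2220 m/s

16.2220


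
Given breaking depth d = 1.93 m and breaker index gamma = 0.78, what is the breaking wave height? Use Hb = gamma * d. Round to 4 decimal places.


Hb = gamma * d
Hb = 0.78 * 1.93
Hb = 1.5054 m

1.5054


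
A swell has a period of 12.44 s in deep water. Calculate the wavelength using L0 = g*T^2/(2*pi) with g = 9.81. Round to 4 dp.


L0 = g * T^2 / (2 * pi)
L0 = 9.81 * 12.44^2 / (2 * pi)
L0 = 9.81 * 154.7536 / 6.28319
L0 = 1518.1328 / 6.28319
L0 = 241.6183 m

241.6183


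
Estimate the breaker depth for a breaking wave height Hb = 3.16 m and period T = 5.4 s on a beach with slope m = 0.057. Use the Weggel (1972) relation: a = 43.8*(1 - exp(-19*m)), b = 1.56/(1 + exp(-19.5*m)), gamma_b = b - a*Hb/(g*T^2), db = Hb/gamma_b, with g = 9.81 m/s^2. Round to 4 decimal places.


a = 43.8 * (1 - exp(-19 * m))
exp(-19 * 0.057) = exp(-1.0830) = 0.338578
a = 43.8 * (1 - 0.338578) = 28.970272
b = 1.56 / (1 + exp(-19.5 * m))
exp(-19.5 * 0.057) = exp(-1.1115) = 0.329065
b = 1.56 / (1 + 0.329065) = 1.173757
Hb / (g * T^2) = 3.16 / (9.81 * 5.4^2) = 3.16 / 286.0596 = 0.01104665
gamma_b = b - a * Hb/(g*T^2) = 1.173757 - 28.970272 * 0.01104665 = 0.853733
db = Hb / gamma_b = 3.16 / 0.853733
db = 3.7014 m

3.7014


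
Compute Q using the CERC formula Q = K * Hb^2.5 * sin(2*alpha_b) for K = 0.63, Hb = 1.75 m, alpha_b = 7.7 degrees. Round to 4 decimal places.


Q = K * Hb^2.5 * sin(2 * alpha_b)
Hb^2.5 = 1.75^2.5 = 4.051307
sin(2 * 7.7) = sin(15.4) = 0.265556
Q = 0.63 * 4.051307 * 0.265556
Q = 0.6778 m^3/s

0.6778


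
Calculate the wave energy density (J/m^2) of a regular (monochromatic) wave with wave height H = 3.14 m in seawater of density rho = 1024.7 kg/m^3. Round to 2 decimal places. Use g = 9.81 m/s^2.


E = (1/8) * rho * g * H^2
E = (1/8) * 1024.7 * 9.81 * 3.14^2
E = 0.125 * 1024.7 * 9.81 * 9.8596
E = 12388.97 J/m^2

12388.97


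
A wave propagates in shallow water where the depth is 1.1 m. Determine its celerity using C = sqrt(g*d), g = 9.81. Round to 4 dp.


Using the shallow-water approximation:
C = sqrt(g * d) = sqrt(9.81 * 1.1)
C = sqrt(10.7910)
C = 3.2850 m/s

3.2850


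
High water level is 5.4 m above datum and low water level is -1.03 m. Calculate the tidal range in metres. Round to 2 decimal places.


Tidal range = High water - Low water
Tidal range = 5.4 - (-1.03)
Tidal range = 6.43 m

6.43


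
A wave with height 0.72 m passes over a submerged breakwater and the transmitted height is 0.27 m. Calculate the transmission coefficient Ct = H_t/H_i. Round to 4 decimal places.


Ct = H_t / H_i
Ct = 0.27 / 0.72
Ct = 0.3750

0.3750


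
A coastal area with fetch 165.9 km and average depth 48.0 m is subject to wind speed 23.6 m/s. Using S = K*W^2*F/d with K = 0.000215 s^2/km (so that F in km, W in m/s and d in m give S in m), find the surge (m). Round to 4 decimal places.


S = K * W^2 * F / d
W^2 = 23.6^2 = 556.96
S = 0.000215 * 556.96 * 165.9 / 48.0
Numerator = 0.000215 * 556.96 * 165.9 = 19.865928
S = 19.865928 / 48.0 = 0.4139 m

0.4139


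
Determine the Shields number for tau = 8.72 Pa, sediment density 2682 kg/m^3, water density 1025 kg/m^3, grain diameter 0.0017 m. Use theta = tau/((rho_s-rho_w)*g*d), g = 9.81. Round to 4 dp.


theta = tau / ((rho_s - rho_w) * g * d)
rho_s - rho_w = 2682 - 1025 = 1657
Denominator = 1657 * 9.81 * 0.0017 = 27.633789
theta = 8.72 / 27.633789
theta = 0.3156

0.3156


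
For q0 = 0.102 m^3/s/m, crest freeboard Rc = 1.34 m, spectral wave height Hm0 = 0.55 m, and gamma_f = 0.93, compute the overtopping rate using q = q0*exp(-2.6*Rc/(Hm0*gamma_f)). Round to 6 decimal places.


q = q0 * exp(-2.6 * Rc / (Hm0 * gamma_f))
Exponent = -2.6 * 1.34 / (0.55 * 0.93)
= -2.6 * 1.34 / 0.5115
= -6.811339
exp(-6.811339) = 0.001101
q = 0.102 * 0.001101
q = 0.000112 m^3/s/m

0.000112


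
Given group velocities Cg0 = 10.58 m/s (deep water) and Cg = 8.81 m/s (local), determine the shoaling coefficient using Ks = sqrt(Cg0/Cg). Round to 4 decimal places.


Ks = sqrt(Cg0 / Cg)
Ks = sqrt(10.58 / 8.81)
Ks = sqrt(1.2009)
Ks = 1.0959

1.0959


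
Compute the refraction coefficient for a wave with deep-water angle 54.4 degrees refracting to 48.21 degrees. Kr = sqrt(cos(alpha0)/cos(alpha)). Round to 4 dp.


Kr = sqrt(cos(alpha0) / cos(alpha))
cos(54.4) = 0.582123
cos(48.21) = 0.666402
Kr = sqrt(0.582123 / 0.666402)
Kr = sqrt(0.873531)
Kr = 0.9346

0.9346


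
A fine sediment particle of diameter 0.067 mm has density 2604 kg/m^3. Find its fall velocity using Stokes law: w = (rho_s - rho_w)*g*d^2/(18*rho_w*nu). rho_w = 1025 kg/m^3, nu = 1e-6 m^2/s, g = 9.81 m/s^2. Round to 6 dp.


w = (rho_s - rho_w) * g * d^2 / (18 * rho_w * nu)
d = 0.067 mm = 0.000067 m
rho_s - rho_w = 2604 - 1025 = 1579
Numerator = 1579 * 9.81 * (0.000067)^2 = 0.000069534565
Denominator = 18 * 1025 * 1e-6 = 0.018450
w = 0.003769 m/s

0.003769


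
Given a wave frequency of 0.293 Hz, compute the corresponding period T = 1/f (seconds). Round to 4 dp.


T = 1 / f
T = 1 / 0.293
T = 3.4130 s

3.4130


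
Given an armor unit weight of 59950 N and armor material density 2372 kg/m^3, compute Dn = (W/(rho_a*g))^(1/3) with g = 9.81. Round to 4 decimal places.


V = W / (rho_a * g)
V = 59950 / (2372 * 9.81)
V = 59950 / 23269.32
V = 2.576354 m^3
Dn = V^(1/3) = 2.576354^(1/3)
Dn = 1.3709 m

1.3709


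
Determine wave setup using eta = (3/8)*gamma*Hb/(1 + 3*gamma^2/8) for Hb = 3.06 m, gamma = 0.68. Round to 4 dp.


eta = (3/8) * gamma * Hb / (1 + 3*gamma^2/8)
Numerator = (3/8) * 0.68 * 3.06 = 0.780300
Denominator = 1 + 3*0.68^2/8 = 1 + 0.173400 = 1.173400
eta = 0.780300 / 1.173400
eta = 0.6650 m

0.6650


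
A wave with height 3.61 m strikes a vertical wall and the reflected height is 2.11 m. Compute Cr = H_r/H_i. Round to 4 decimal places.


Cr = H_r / H_i
Cr = 2.11 / 3.61
Cr = 0.5845

0.5845


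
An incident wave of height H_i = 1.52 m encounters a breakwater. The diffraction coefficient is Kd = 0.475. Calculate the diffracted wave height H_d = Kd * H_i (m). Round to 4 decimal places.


H_d = Kd * H_i
H_d = 0.475 * 1.52
H_d = 0.7220 m

0.7220
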